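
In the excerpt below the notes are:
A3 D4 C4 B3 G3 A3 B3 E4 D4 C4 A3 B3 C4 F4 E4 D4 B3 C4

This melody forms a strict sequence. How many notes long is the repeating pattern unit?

6

18 notes total. Splitting into 3 groups of 6:
A3 D4 C4 B3 G3 A3 | B3 E4 D4 C4 A3 B3 | C4 F4 E4 D4 B3 C4
Every group is a transposition up a 2nd of the one before; no shorter unit works.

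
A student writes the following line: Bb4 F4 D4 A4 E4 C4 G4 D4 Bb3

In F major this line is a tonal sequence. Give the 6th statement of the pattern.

Taking 3-note groups, the heads are Bb4, A4, G4: the pattern moves down a 2nd.
Extending down a 2nd: F4 → E4 → D4.
From D4 the diatonic shape gives D4 A3 F3.

D4 A3 F3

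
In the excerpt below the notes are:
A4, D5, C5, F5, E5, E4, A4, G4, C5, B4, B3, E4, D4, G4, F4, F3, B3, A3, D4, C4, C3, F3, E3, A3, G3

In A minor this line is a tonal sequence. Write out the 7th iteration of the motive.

With a 5-note motive the entries are A4, E4, B3, F3, C3, each down a 4th from the previous.
Carrying on: G2 → D2.
From D2 the diatonic shape gives D2 G2 F2 B2 A2.

D2 G2 F2 B2 A2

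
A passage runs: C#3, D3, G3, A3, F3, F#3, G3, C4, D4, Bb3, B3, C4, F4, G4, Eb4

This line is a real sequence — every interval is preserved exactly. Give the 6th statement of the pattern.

With a 5-note motive the entries are C#3, F#3, B3, each up a 4th from the previous.
Continuing the starts: E4 → A4 → D5.
From D5 the exact shape gives D5 Eb5 Ab5 Bb5 Gb5.

D5 Eb5 Ab5 Bb5 Gb5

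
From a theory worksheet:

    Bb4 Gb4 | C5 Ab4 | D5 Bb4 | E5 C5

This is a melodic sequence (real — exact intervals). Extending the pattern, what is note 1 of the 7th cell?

With 2-note cells, note 1 of each statement runs Bb4, C5, D5, E5.
Each moves up a 2nd. Continuing: F#5 → G#5 → A#5.

A#5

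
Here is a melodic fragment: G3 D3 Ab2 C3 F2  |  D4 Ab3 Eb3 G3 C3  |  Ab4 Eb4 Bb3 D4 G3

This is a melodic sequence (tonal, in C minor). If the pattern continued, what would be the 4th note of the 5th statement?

Grouping in 5s, the 4th note of each cell is C3, G3, D4.
Carrying that up a 5th forward: Ab4 → Eb5.

Eb5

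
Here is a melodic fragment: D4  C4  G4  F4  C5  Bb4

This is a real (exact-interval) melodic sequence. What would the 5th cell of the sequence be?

Bb5 Ab5

Unit = 2 notes; the statements start on D4, G4, C5, moving up a 4th each time.
Continuing the starts: F5 → Bb5.
So cell 5 is Bb5 Ab5.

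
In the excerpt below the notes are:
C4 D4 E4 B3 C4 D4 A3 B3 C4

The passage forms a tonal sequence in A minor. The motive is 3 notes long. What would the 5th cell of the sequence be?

F3 G3 A3

Unit = 3 notes; the statements start on C4, B3, A3, moving down a 2nd each time.
Carrying on: G3 → F3.
From F3 the diatonic shape gives F3 G3 A3.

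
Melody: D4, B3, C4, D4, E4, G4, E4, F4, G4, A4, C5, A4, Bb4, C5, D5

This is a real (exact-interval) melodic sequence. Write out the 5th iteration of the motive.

Bb5 G5 Ab5 Bb5 C6

With a 5-note motive the entries are D4, G4, C5, each up a 4th from the previous.
Continuing the starts: F5 → Bb5.
From Bb5 the exact shape gives Bb5 G5 Ab5 Bb5 C6.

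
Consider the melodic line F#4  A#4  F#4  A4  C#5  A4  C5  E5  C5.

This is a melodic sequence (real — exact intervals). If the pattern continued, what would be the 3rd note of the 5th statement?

Grouping in 3s, the 3rd note of each cell is F#4, A4, C5.
Each moves up a 3rd. Continuing: Eb5 → Gb5.

Gb5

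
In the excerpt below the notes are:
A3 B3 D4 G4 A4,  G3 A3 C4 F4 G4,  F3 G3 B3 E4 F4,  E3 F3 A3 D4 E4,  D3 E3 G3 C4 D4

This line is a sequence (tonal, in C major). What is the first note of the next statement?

Taking 5-note groups, the heads are A3, G3, F3, E3, D3: the pattern moves down a 2nd.
One more step down a 2nd gives C3.

C3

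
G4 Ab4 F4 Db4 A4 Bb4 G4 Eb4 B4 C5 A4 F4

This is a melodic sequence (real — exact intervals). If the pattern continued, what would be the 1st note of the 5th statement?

The unit is 4 notes. Position-1 pitches of the 3 shown cells: G4, A4, B4.
Carrying that up a 2nd forward: C#5 → D#5.

D#5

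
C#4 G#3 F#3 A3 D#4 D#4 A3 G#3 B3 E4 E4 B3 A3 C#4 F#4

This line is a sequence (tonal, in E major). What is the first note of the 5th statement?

G#4

The 5-note cells begin on C#4, D#4, E4 — each up a 2nd from the last.
Continuing: F#4 → G#4. Statement 5 starts on G#4.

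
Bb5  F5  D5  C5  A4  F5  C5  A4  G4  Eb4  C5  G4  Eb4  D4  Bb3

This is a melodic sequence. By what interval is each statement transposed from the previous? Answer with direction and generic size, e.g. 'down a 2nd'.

down a 4th

With a 5-note motive the entries are Bb5, F5, C5, each down a 4th from the previous.
Bb5 to F5 is down a 4th.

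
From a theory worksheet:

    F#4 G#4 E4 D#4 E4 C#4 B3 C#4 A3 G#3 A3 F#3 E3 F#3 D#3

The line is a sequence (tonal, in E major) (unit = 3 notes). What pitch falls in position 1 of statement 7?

A2

With 3-note cells, note 1 of each statement runs F#4, D#4, B3, G#3, E3.
Carrying that down a 3rd forward: C#3 → A2.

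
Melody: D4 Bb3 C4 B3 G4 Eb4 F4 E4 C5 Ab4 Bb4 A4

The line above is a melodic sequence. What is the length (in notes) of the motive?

4

Try groups of 4 (3 cells in 12 notes):
D4 Bb3 C4 B3 | G4 Eb4 F4 E4 | C5 Ab4 Bb4 A4
Every group is a transposition up a 4th of the one before; no shorter unit works.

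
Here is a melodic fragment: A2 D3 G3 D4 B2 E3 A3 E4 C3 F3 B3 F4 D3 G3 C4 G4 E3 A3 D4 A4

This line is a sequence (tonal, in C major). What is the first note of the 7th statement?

G3

Taking 4-note groups, the heads are A2, B2, C3, D3, E3: the pattern moves up a 2nd.
Continuing: F3 → G3. Statement 7 starts on G3.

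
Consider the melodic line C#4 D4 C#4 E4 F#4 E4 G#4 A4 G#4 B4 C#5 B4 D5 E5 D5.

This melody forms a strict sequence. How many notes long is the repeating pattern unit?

15 notes total. Splitting into 5 groups of 3:
C#4 D4 C#4 | E4 F#4 E4 | G#4 A4 G#4 | B4 C#5 B4 | D5 E5 D5
That's a consistent up a 3rd shift per cell, and no other grouping gives one.

3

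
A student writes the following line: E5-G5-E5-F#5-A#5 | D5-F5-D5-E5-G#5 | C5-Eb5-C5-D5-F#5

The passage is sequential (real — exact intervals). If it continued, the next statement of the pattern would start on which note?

Unit = 5 notes; the statements start on E5, D5, C5, moving down a 2nd each time.
One more step down a 2nd gives Bb4.

Bb4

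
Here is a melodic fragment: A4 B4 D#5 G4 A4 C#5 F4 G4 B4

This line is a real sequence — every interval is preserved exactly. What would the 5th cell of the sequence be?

The 3-note cells begin on A4, G4, F4 — each down a 2nd from the last.
Extending down a 2nd: Eb4 → Db4.
Statement 5 starts on Db4 and keeps the same exact contour: Db4 Eb4 G4.

Db4 Eb4 G4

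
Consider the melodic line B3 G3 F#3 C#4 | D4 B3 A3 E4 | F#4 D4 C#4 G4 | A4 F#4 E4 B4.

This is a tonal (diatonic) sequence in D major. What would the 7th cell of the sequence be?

Unit = 4 notes; the statements start on B3, D4, F#4, A4, moving up a 3rd each time.
Extending up a 3rd: C#5 → E5 → G5.
Statement 7 starts on G5 and keeps the same diatonic contour: G5 E5 D5 A5.

G5 E5 D5 A5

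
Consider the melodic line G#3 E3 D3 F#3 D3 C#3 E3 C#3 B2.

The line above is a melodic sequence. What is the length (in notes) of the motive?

9 notes total. Splitting into 3 groups of 3:
G#3 E3 D3 | F#3 D3 C#3 | E3 C#3 B2
That's a consistent down a 2nd shift per cell, and no other grouping gives one.

3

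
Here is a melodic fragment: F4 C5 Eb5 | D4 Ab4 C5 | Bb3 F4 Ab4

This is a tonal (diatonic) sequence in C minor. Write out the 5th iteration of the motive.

Eb3 Bb3 D4

With a 3-note motive the entries are F4, D4, Bb3, each down a 3rd from the previous.
Extending down a 3rd: G3 → Eb3.
Statement 5 starts on Eb3 and keeps the same diatonic contour: Eb3 Bb3 D4.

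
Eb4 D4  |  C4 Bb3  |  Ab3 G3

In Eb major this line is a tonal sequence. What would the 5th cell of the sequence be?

D3 C3

The 2-note cells begin on Eb4, C4, Ab3 — each down a 3rd from the last.
Extending down a 3rd: F3 → D3.
So cell 5 is D3 C3.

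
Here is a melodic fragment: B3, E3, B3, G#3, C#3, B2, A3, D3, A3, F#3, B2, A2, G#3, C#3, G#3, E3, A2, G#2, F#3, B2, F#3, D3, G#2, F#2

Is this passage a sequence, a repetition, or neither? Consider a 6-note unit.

Each 6-note cell is the previous one transposed down a 2nd.

sequence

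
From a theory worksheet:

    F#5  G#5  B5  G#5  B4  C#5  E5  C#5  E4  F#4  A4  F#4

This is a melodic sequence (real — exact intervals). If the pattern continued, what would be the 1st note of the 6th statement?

Grouping in 4s, the 1st note of each cell is F#5, B4, E4.
Each moves down a 5th. Continuing: A3 → D3 → G2.

G2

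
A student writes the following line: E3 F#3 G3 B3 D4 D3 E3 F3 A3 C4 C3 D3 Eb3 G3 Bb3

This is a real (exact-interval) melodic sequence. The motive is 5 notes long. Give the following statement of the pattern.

The 5-note cells begin on E3, D3, C3 — each down a 2nd from the last.
Statement 4 starts on Bb2 and keeps the same exact contour: Bb2 C3 Db3 F3 Ab3.

Bb2 C3 Db3 F3 Ab3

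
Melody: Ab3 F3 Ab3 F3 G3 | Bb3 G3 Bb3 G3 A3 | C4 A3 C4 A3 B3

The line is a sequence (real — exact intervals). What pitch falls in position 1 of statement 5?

Grouping in 5s, the 1st note of each cell is Ab3, Bb3, C4.
Carrying that up a 2nd forward: D4 → E4.

E4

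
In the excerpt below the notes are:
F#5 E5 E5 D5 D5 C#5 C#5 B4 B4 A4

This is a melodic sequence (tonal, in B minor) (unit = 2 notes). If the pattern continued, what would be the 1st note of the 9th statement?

E4

Grouping in 2s, the 1st note of each cell is F#5, E5, D5, C#5, B4.
Carrying that down a 2nd forward: A4 → G4 → F#4 → E4.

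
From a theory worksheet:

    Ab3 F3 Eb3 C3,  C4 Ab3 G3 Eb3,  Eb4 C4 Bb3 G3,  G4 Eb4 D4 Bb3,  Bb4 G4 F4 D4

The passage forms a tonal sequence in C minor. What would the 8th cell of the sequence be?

Ab5 F5 Eb5 C5

Unit = 4 notes; the statements start on Ab3, C4, Eb4, G4, Bb4, moving up a 3rd each time.
Carrying on: D5 → F5 → Ab5.
From Ab5 the diatonic shape gives Ab5 F5 Eb5 C5.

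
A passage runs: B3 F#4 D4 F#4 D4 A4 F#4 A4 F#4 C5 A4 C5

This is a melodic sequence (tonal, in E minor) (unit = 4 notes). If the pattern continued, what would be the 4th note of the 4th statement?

E5

The unit is 4 notes. Position-4 pitches of the 3 shown cells: F#4, A4, C5.
From C5, up a 3rd gives E5.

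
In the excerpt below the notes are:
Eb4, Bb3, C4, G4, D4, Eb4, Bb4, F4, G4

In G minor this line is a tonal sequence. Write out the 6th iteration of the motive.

With a 3-note motive the entries are Eb4, G4, Bb4, each up a 3rd from the previous.
Carrying on: D5 → F5 → A5.
Statement 6 starts on A5 and keeps the same diatonic contour: A5 Eb5 F5.

A5 Eb5 F5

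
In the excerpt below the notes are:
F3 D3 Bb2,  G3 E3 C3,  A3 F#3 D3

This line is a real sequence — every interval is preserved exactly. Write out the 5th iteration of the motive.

The 3-note cells begin on F3, G3, A3 — each up a 2nd from the last.
Carrying on: B3 → C#4.
So cell 5 is C#4 A#3 F#3.

C#4 A#3 F#3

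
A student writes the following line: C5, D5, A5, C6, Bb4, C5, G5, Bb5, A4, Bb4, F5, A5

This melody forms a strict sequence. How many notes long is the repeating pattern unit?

Try groups of 4 (3 cells in 12 notes):
C5 D5 A5 C6 | Bb4 C5 G5 Bb5 | A4 Bb4 F5 A5
Every group is a transposition down a 2nd of the one before; no shorter unit works.

4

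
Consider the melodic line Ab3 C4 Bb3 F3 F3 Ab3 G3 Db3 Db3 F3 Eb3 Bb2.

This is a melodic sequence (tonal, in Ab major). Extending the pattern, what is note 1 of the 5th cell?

G2

Grouping in 4s, the 1st note of each cell is Ab3, F3, Db3.
Each moves down a 3rd. Continuing: Bb2 → G2.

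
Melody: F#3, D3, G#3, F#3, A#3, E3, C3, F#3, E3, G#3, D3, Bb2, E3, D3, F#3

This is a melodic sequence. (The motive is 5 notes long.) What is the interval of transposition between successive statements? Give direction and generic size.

down a 2nd

Taking 5-note groups, the heads are F#3, E3, D3: the pattern moves down a 2nd.
F#3 to E3 is down a 2nd.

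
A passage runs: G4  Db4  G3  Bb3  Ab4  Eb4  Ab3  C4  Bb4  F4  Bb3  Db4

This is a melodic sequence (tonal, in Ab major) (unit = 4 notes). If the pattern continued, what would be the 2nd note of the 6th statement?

Bb4

With 4-note cells, note 2 of each statement runs Db4, Eb4, F4.
Extending up a 2nd: G4 → Ab4 → Bb4.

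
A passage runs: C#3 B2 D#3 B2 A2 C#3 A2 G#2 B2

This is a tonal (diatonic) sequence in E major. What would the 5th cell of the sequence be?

F#2 E2 G#2

The 3-note cells begin on C#3, B2, A2 — each down a 2nd from the last.
Continuing the starts: G#2 → F#2.
So cell 5 is F#2 E2 G#2.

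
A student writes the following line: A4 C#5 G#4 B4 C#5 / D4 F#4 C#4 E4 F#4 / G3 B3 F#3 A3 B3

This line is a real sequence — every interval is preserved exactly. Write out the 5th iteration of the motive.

With a 5-note motive the entries are A4, D4, G3, each down a 5th from the previous.
Extending down a 5th: C3 → F2.
From F2 the exact shape gives F2 A2 E2 G2 A2.

F2 A2 E2 G2 A2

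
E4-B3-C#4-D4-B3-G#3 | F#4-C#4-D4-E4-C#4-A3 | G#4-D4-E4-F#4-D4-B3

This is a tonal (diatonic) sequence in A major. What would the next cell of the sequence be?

The 6-note cells begin on E4, F#4, G#4 — each up a 2nd from the last.
Statement 4 starts on A4 and keeps the same diatonic contour: A4 E4 F#4 G#4 E4 C#4.

A4 E4 F#4 G#4 E4 C#4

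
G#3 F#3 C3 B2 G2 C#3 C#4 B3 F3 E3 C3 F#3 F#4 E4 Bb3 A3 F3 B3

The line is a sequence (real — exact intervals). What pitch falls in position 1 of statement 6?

Grouping in 6s, the 1st note of each cell is G#3, C#4, F#4.
Extending up a 4th: B4 → E5 → A5.

A5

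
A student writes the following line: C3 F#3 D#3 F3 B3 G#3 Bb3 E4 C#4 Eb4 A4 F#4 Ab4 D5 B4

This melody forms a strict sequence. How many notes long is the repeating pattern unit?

Try groups of 3 (5 cells in 15 notes):
C3 F#3 D#3 | F3 B3 G#3 | Bb3 E4 C#4 | Eb4 A4 F#4 | Ab4 D5 B4
Every group is a transposition up a 4th of the one before; no shorter unit works.

3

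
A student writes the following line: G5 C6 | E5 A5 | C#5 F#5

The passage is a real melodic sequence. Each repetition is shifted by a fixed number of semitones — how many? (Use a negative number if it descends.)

-3

Unit = 2 notes; the statements start on G5, E5, C#5, moving down a 3rd each time.
G5→E5 is 76 − 79 = -3 semitones.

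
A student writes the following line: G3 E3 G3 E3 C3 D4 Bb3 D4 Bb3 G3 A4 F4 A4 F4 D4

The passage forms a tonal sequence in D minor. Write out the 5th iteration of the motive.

Bb5 G5 Bb5 G5 E5

The 5-note cells begin on G3, D4, A4 — each up a 5th from the last.
Extending up a 5th: E5 → Bb5.
So cell 5 is Bb5 G5 Bb5 G5 E5.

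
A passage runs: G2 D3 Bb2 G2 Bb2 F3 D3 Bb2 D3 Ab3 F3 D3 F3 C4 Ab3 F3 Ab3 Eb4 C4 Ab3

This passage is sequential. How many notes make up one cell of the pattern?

There are 20 notes; a 4-note unit gives 5 cells:
G2 D3 Bb2 G2 | Bb2 F3 D3 Bb2 | D3 Ab3 F3 D3 | F3 C4 Ab3 F3 | Ab3 Eb4 C4 Ab3
Each cell is the previous one up a 3rd — so the unit is 4 notes.

4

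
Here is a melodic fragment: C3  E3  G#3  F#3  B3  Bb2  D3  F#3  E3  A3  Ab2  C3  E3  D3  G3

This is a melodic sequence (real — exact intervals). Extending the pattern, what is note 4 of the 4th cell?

Grouping in 5s, the 4th note of each cell is F#3, E3, D3.
Each moves down a 2nd; the next is C3.

C3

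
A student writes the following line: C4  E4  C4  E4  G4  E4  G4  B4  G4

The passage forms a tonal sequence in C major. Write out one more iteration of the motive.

Unit = 3 notes; the statements start on C4, E4, G4, moving up a 3rd each time.
From B4 the diatonic shape gives B4 D5 B4.

B4 D5 B4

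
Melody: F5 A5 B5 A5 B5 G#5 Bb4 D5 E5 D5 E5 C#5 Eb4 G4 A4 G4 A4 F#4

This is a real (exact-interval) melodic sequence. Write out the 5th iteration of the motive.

Db3 F3 G3 F3 G3 E3

Unit = 6 notes; the statements start on F5, Bb4, Eb4, moving down a 5th each time.
Carrying on: Ab3 → Db3.
From Db3 the exact shape gives Db3 F3 G3 F3 G3 E3.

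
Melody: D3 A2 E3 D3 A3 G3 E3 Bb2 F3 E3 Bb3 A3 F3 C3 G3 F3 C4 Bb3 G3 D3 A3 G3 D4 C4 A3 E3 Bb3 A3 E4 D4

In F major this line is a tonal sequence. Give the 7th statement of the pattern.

C4 G3 D4 C4 G4 F4

With a 6-note motive the entries are D3, E3, F3, G3, A3, each up a 2nd from the previous.
Extending up a 2nd: Bb3 → C4.
So cell 7 is C4 G3 D4 C4 G4 F4.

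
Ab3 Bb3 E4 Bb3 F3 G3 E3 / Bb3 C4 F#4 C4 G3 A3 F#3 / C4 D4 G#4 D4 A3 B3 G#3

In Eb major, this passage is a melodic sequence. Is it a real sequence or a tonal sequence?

Each cell has the same semitone pattern (2, 6, -6, -5, 2, -3) — intervals are preserved exactly.
And E4 lies outside Eb major, so the sequence is real rather than tonal.

real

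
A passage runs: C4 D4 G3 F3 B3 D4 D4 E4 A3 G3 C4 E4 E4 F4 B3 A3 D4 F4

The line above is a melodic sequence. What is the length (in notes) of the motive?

There are 18 notes; a 6-note unit gives 3 cells:
C4 D4 G3 F3 B3 D4 | D4 E4 A3 G3 C4 E4 | E4 F4 B3 A3 D4 F4
Each cell is the previous one up a 2nd — so the unit is 6 notes.

6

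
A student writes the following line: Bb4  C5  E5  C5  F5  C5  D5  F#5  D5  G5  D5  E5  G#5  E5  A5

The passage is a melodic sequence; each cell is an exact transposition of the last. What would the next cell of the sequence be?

E5 F#5 A#5 F#5 B5

Unit = 5 notes; the statements start on Bb4, C5, D5, moving up a 2nd each time.
From E5 the exact shape gives E5 F#5 A#5 F#5 B5.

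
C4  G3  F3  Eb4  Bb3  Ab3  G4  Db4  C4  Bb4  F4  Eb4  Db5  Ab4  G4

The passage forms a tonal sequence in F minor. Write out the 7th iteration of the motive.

The 3-note cells begin on C4, Eb4, G4, Bb4, Db5 — each up a 3rd from the last.
Continuing the starts: F5 → Ab5.
Statement 7 starts on Ab5 and keeps the same diatonic contour: Ab5 Eb5 Db5.

Ab5 Eb5 Db5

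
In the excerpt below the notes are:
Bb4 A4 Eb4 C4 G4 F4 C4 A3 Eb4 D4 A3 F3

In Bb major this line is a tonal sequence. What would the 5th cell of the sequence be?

A3 G3 D3 Bb2

The 4-note cells begin on Bb4, G4, Eb4 — each down a 3rd from the last.
Extending down a 3rd: C4 → A3.
So cell 5 is A3 G3 D3 Bb2.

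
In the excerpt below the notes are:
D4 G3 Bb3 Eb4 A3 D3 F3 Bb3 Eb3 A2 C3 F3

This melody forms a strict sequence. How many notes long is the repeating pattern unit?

4

There are 12 notes; a 4-note unit gives 3 cells:
D4 G3 Bb3 Eb4 | A3 D3 F3 Bb3 | Eb3 A2 C3 F3
Each cell is the previous one down a 4th — so the unit is 4 notes.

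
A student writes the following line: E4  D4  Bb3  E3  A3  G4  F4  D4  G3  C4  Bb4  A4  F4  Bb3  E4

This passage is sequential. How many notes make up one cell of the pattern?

5

There are 15 notes; a 5-note unit gives 3 cells:
E4 D4 Bb3 E3 A3 | G4 F4 D4 G3 C4 | Bb4 A4 F4 Bb3 E4
Every group is a transposition up a 3rd of the one before; no shorter unit works.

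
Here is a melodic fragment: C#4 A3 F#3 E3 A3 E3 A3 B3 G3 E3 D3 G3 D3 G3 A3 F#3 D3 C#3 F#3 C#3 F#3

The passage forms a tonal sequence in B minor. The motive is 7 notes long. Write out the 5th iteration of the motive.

F#3 D3 B2 A2 D3 A2 D3

Unit = 7 notes; the statements start on C#4, B3, A3, moving down a 2nd each time.
Extending down a 2nd: G3 → F#3.
Statement 5 starts on F#3 and keeps the same diatonic contour: F#3 D3 B2 A2 D3 A2 D3.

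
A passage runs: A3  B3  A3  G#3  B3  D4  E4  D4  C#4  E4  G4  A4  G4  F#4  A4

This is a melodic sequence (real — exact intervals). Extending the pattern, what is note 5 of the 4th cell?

Grouping in 5s, the 5th note of each cell is B3, E4, A4.
Each moves up a 4th; the next is D5.

D5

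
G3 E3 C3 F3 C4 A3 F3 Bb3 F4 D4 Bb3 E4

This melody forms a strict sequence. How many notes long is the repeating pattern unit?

There are 12 notes; a 4-note unit gives 3 cells:
G3 E3 C3 F3 | C4 A3 F3 Bb3 | F4 D4 Bb3 E4
That's a consistent up a 4th shift per cell, and no other grouping gives one.

4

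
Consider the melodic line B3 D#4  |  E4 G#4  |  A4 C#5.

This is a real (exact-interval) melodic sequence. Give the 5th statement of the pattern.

G5 B5

Unit = 2 notes; the statements start on B3, E4, A4, moving up a 4th each time.
Carrying on: D5 → G5.
From G5 the exact shape gives G5 B5.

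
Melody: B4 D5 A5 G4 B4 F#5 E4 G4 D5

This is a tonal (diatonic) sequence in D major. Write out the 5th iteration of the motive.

Taking 3-note groups, the heads are B4, G4, E4: the pattern moves down a 3rd.
Continuing the starts: C#4 → A3.
Statement 5 starts on A3 and keeps the same diatonic contour: A3 C#4 G4.

A3 C#4 G4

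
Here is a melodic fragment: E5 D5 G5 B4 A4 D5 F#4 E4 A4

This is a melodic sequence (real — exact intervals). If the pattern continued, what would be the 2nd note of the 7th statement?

G#2

The unit is 3 notes. Position-2 pitches of the 3 shown cells: D5, A4, E4.
Each moves down a 4th. Continuing: B3 → F#3 → C#3 → G#2.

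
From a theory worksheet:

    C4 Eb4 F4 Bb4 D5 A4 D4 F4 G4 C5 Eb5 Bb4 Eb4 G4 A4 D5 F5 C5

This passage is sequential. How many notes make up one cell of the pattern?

6

Try groups of 6 (3 cells in 18 notes):
C4 Eb4 F4 Bb4 D5 A4 | D4 F4 G4 C5 Eb5 Bb4 | Eb4 G4 A4 D5 F5 C5
Every group is a transposition up a 2nd of the one before; no shorter unit works.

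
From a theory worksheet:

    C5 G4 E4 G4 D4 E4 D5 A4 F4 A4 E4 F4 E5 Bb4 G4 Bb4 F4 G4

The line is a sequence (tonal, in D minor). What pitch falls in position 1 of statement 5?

G5

With 6-note cells, note 1 of each statement runs C5, D5, E5.
Each moves up a 2nd. Continuing: F5 → G5.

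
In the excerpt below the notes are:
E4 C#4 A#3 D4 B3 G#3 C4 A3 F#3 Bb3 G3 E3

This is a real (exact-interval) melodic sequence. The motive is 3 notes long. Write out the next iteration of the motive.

Ab3 F3 D3

With a 3-note motive the entries are E4, D4, C4, Bb3, each down a 2nd from the previous.
Statement 5 starts on Ab3 and keeps the same exact contour: Ab3 F3 D3.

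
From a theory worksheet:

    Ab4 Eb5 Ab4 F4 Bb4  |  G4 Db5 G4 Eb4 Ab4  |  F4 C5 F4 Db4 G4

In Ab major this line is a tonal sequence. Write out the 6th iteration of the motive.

Taking 5-note groups, the heads are Ab4, G4, F4: the pattern moves down a 2nd.
Carrying on: Eb4 → Db4 → C4.
Statement 6 starts on C4 and keeps the same diatonic contour: C4 G4 C4 Ab3 Db4.

C4 G4 C4 Ab3 Db4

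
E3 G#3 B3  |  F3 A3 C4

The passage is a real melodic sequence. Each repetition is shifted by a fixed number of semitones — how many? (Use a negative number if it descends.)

1

Unit = 3 notes; the statements start on E3, F3, moving up a 2nd each time.
Counting half-steps from E3 to F3: 1.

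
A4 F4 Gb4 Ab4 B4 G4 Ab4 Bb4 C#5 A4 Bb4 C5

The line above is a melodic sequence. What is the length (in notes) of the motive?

Try groups of 4 (3 cells in 12 notes):
A4 F4 Gb4 Ab4 | B4 G4 Ab4 Bb4 | C#5 A4 Bb4 C5
Every group is a transposition up a 2nd of the one before; no shorter unit works.

4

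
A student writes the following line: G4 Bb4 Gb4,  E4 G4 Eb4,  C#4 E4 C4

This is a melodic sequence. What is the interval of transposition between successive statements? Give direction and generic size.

down a 3rd

Unit = 3 notes; the statements start on G4, E4, C#4, moving down a 3rd each time.
From G4 to E4: down a 3rd.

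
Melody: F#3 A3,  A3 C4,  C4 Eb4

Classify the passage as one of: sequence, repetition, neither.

sequence

Each 2-note cell is the previous one transposed up a 3rd.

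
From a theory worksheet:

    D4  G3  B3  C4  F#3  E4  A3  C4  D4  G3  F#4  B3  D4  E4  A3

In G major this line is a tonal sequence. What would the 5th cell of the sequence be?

The 5-note cells begin on D4, E4, F#4 — each up a 2nd from the last.
Continuing the starts: G4 → A4.
So cell 5 is A4 D4 F#4 G4 C4.

A4 D4 F#4 G4 C4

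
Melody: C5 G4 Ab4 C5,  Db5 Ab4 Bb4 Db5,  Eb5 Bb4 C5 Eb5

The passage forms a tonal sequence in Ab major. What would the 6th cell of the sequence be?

Ab5 Eb5 F5 Ab5

With a 4-note motive the entries are C5, Db5, Eb5, each up a 2nd from the previous.
Extending up a 2nd: F5 → G5 → Ab5.
From Ab5 the diatonic shape gives Ab5 Eb5 F5 Ab5.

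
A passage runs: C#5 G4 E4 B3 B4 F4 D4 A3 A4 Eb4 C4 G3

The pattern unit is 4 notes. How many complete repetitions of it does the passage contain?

3

12 notes in groups of 4 gives 12/4 = 3 statements.
Starts: C#5, B4, A4 — each down a 2nd.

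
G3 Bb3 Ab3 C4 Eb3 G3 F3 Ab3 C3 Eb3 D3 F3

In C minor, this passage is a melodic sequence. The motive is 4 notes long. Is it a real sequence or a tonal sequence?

tonal

Every note is diatonic to C minor.
Cell 1 has +3 semitones from note 1 to 2, but cell 2 has +4 — the interval quality changes while the contour stays the same, which is the hallmark of a tonal sequence.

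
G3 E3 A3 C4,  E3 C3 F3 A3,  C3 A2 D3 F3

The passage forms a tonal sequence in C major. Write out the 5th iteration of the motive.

F2 D2 G2 B2

With a 4-note motive the entries are G3, E3, C3, each down a 3rd from the previous.
Continuing the starts: A2 → F2.
Statement 5 starts on F2 and keeps the same diatonic contour: F2 D2 G2 B2.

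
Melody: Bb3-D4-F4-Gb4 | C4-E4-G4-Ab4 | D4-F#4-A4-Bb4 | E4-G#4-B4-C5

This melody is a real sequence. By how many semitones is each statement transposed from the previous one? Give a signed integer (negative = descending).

The 4-note cells begin on Bb3, C4, D4, E4 — each up a 2nd from the last.
Bb3 to C4 spans +2 semitones.

2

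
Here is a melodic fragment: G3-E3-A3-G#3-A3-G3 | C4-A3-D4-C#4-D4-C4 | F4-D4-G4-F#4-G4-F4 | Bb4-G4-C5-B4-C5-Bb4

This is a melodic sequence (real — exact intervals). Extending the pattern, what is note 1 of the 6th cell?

Ab5

Grouping in 6s, the 1st note of each cell is G3, C4, F4, Bb4.
Carrying that up a 4th forward: Eb5 → Ab5.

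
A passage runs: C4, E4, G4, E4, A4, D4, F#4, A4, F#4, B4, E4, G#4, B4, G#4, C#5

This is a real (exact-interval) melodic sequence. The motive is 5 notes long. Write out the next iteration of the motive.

F#4 A#4 C#5 A#4 D#5

Taking 5-note groups, the heads are C4, D4, E4: the pattern moves up a 2nd.
Statement 4 starts on F#4 and keeps the same exact contour: F#4 A#4 C#5 A#4 D#5.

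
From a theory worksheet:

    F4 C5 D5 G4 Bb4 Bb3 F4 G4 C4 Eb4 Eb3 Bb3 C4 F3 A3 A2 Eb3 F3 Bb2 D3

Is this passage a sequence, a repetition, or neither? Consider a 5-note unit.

Each 5-note cell is the previous one transposed down a 5th.

sequence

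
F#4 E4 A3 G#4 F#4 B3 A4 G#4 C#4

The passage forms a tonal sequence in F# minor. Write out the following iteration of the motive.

Unit = 3 notes; the statements start on F#4, G#4, A4, moving up a 2nd each time.
So cell 4 is B4 A4 D4.

B4 A4 D4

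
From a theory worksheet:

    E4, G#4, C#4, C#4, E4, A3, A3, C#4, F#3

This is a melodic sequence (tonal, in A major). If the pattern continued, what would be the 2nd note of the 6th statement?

D3

With 3-note cells, note 2 of each statement runs G#4, E4, C#4.
Carrying that down a 3rd forward: A3 → F#3 → D3.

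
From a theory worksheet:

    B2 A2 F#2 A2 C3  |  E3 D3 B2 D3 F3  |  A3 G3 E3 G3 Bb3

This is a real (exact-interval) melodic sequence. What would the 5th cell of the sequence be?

Unit = 5 notes; the statements start on B2, E3, A3, moving up a 4th each time.
Continuing the starts: D4 → G4.
From G4 the exact shape gives G4 F4 D4 F4 Ab4.

G4 F4 D4 F4 Ab4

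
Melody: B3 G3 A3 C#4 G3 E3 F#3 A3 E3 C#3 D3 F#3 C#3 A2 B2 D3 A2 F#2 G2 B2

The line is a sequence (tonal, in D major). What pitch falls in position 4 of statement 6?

G2

With 4-note cells, note 4 of each statement runs C#4, A3, F#3, D3, B2.
From B2, down a 3rd gives G2.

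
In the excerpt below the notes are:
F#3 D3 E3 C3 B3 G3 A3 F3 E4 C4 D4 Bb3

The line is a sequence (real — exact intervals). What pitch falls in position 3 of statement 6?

With 4-note cells, note 3 of each statement runs E3, A3, D4.
Extending up a 4th: G4 → C5 → F5.

F5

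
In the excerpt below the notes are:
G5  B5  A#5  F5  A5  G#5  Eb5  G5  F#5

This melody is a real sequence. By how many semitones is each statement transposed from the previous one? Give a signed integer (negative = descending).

The 3-note cells begin on G5, F5, Eb5 — each down a 2nd from the last.
G5 to F5 spans -2 semitones.

-2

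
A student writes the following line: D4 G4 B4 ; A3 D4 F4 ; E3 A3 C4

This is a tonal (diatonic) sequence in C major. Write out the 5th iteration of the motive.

F2 B2 D3

With a 3-note motive the entries are D4, A3, E3, each down a 4th from the previous.
Continuing the starts: B2 → F2.
From F2 the diatonic shape gives F2 B2 D3.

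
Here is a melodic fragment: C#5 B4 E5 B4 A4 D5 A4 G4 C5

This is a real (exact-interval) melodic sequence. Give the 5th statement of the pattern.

With a 3-note motive the entries are C#5, B4, A4, each down a 2nd from the previous.
Extending down a 2nd: G4 → F4.
Statement 5 starts on F4 and keeps the same exact contour: F4 Eb4 Ab4.

F4 Eb4 Ab4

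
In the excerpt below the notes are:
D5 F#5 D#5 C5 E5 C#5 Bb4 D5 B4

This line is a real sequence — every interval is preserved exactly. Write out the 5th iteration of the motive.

Gb4 Bb4 G4

Taking 3-note groups, the heads are D5, C5, Bb4: the pattern moves down a 2nd.
Carrying on: Ab4 → Gb4.
So cell 5 is Gb4 Bb4 G4.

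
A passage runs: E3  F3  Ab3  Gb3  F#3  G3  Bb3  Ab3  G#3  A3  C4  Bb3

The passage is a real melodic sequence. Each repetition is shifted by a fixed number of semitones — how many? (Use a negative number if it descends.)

With a 4-note motive the entries are E3, F#3, G#3, each up a 2nd from the previous.
E3 to F#3 spans +2 semitones.

2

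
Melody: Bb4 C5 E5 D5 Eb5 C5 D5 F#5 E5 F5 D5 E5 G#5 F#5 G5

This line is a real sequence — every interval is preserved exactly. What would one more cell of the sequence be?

E5 F#5 A#5 G#5 A5

The 5-note cells begin on Bb4, C5, D5 — each up a 2nd from the last.
Statement 4 starts on E5 and keeps the same exact contour: E5 F#5 A#5 G#5 A5.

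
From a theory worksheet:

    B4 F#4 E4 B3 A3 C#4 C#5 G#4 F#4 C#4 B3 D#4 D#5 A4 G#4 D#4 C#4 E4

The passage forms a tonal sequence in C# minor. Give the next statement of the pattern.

E5 B4 A4 E4 D#4 F#4

With a 6-note motive the entries are B4, C#5, D#5, each up a 2nd from the previous.
From E5 the diatonic shape gives E5 B4 A4 E4 D#4 F#4.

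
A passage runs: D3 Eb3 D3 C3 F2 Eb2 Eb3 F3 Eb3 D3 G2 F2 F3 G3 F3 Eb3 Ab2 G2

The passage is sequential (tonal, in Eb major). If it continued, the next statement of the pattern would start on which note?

G3

Unit = 6 notes; the statements start on D3, Eb3, F3, moving up a 2nd each time.
One more step up a 2nd gives G3.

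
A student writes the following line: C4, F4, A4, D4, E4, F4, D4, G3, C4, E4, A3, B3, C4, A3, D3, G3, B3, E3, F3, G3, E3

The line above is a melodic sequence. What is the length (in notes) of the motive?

Try groups of 7 (3 cells in 21 notes):
C4 F4 A4 D4 E4 F4 D4 | G3 C4 E4 A3 B3 C4 A3 | D3 G3 B3 E3 F3 G3 E3
Each cell is the previous one down a 4th — so the unit is 7 notes.

7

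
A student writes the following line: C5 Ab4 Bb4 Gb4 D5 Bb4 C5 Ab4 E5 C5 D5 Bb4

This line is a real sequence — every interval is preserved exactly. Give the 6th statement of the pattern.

A#5 F#5 G#5 E5

With a 4-note motive the entries are C5, D5, E5, each up a 2nd from the previous.
Extending up a 2nd: F#5 → G#5 → A#5.
From A#5 the exact shape gives A#5 F#5 G#5 E5.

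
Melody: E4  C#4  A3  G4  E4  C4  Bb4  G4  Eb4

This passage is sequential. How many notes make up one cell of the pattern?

3

There are 9 notes; a 3-note unit gives 3 cells:
E4 C#4 A3 | G4 E4 C4 | Bb4 G4 Eb4
Each cell is the previous one up a 3rd — so the unit is 3 notes.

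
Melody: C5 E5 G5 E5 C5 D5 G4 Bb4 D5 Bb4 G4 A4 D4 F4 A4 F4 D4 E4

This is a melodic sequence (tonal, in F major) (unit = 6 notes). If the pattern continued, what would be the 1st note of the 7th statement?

Grouping in 6s, the 1st note of each cell is C5, G4, D4.
Extending down a 4th: A3 → E3 → Bb2 → F2.

F2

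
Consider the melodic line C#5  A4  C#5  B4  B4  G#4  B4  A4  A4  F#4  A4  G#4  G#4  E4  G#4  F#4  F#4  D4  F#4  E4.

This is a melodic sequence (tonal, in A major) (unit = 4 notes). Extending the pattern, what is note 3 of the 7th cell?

With 4-note cells, note 3 of each statement runs C#5, B4, A4, G#4, F#4.
Each moves down a 2nd. Continuing: E4 → D4.

D4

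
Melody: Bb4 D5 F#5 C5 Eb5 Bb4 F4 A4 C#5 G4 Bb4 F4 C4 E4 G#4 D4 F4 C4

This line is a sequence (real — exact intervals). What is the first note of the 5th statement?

D3

Unit = 6 notes; the statements start on Bb4, F4, C4, moving down a 4th each time.
Continuing: G3 → D3. Statement 5 starts on D3.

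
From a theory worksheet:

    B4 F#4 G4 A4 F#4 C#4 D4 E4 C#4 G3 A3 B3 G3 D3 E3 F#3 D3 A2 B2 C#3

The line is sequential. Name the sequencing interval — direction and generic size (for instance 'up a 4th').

down a 4th

Taking 4-note groups, the heads are B4, F#4, C#4, G3, D3: the pattern moves down a 4th.
From B4 to F#4: down a 4th.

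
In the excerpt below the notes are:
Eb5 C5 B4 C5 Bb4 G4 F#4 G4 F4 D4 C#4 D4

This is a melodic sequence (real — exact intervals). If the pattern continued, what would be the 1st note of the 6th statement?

D3

With 4-note cells, note 1 of each statement runs Eb5, Bb4, F4.
Carrying that down a 4th forward: C4 → G3 → D3.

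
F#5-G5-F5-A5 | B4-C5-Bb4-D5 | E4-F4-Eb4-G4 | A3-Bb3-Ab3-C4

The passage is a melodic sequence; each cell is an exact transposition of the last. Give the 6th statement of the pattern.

With a 4-note motive the entries are F#5, B4, E4, A3, each down a 5th from the previous.
Carrying on: D3 → G2.
Statement 6 starts on G2 and keeps the same exact contour: G2 Ab2 Gb2 Bb2.

G2 Ab2 Gb2 Bb2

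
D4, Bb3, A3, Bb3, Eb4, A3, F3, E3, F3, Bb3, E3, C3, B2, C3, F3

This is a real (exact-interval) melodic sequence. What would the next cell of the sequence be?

Taking 5-note groups, the heads are D4, A3, E3: the pattern moves down a 4th.
So cell 4 is B2 G2 F#2 G2 C3.

B2 G2 F#2 G2 C3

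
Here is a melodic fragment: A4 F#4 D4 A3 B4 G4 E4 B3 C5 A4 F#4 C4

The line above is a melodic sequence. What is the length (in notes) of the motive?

There are 12 notes; a 4-note unit gives 3 cells:
A4 F#4 D4 A3 | B4 G4 E4 B3 | C5 A4 F#4 C4
Each cell is the previous one up a 2nd — so the unit is 4 notes.

4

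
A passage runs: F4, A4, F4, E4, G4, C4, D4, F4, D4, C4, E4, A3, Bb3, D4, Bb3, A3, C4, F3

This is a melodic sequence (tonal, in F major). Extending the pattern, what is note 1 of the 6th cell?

Grouping in 6s, the 1st note of each cell is F4, D4, Bb3.
Each moves down a 3rd. Continuing: G3 → E3 → C3.

C3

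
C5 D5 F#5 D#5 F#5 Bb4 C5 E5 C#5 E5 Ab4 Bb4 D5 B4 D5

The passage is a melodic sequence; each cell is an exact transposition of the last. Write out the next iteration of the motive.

Gb4 Ab4 C5 A4 C5

Taking 5-note groups, the heads are C5, Bb4, Ab4: the pattern moves down a 2nd.
Statement 4 starts on Gb4 and keeps the same exact contour: Gb4 Ab4 C5 A4 C5.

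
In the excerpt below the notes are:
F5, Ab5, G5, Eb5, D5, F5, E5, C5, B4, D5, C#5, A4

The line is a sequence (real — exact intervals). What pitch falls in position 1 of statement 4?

G#4

Grouping in 4s, the 1st note of each cell is F5, D5, B4.
From B4, down a 3rd gives G#4.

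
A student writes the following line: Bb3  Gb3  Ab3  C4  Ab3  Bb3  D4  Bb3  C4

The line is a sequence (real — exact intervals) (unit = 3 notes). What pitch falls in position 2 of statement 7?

With 3-note cells, note 2 of each statement runs Gb3, Ab3, Bb3.
Extending up a 2nd: C4 → D4 → E4 → F#4.

F#4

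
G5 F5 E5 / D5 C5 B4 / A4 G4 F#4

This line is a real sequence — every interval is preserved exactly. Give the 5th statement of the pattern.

B3 A3 G#3

The 3-note cells begin on G5, D5, A4 — each down a 4th from the last.
Continuing the starts: E4 → B3.
So cell 5 is B3 A3 G#3.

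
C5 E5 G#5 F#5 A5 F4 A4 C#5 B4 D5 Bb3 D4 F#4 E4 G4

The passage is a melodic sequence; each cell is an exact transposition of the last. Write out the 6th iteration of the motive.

Db2 F2 A2 G2 Bb2

With a 5-note motive the entries are C5, F4, Bb3, each down a 5th from the previous.
Continuing the starts: Eb3 → Ab2 → Db2.
From Db2 the exact shape gives Db2 F2 A2 G2 Bb2.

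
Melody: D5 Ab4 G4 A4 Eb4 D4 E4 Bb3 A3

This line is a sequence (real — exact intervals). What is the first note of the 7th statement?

G#2

Unit = 3 notes; the statements start on D5, A4, E4, moving down a 4th each time.
Continuing: B3 → F#3 → C#3 → G#2. Statement 7 starts on G#2.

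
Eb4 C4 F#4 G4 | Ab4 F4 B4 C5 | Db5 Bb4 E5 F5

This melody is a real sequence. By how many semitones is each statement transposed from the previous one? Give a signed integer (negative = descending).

5

The 4-note cells begin on Eb4, Ab4, Db5 — each up a 4th from the last.
Eb4 to Ab4 spans +5 semitones.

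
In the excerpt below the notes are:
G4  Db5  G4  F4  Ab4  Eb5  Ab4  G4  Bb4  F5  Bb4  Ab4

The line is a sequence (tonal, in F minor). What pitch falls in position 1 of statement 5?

Db5

The unit is 4 notes. Position-1 pitches of the 3 shown cells: G4, Ab4, Bb4.
Extending up a 2nd: C5 → Db5.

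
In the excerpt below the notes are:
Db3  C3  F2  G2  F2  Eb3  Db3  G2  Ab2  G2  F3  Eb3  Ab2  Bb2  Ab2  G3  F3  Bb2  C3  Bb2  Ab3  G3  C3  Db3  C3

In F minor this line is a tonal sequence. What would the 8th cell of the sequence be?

Taking 5-note groups, the heads are Db3, Eb3, F3, G3, Ab3: the pattern moves up a 2nd.
Continuing the starts: Bb3 → C4 → Db4.
From Db4 the diatonic shape gives Db4 C4 F3 G3 F3.

Db4 C4 F3 G3 F3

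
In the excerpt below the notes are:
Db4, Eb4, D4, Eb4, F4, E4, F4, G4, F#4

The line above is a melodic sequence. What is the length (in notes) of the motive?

Try groups of 3 (3 cells in 9 notes):
Db4 Eb4 D4 | Eb4 F4 E4 | F4 G4 F#4
Every group is a transposition up a 2nd of the one before; no shorter unit works.

3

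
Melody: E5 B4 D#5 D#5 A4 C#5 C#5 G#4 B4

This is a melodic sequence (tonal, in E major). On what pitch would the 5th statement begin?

With a 3-note motive the entries are E5, D#5, C#5, each down a 2nd from the previous.
Continuing: B4 → A4. Statement 5 starts on A4.

A4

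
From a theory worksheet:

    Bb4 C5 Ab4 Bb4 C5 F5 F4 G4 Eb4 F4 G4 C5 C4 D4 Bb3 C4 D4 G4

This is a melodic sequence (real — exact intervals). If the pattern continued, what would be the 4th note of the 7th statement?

E2

Grouping in 6s, the 4th note of each cell is Bb4, F4, C4.
Extending down a 4th: G3 → D3 → A2 → E2.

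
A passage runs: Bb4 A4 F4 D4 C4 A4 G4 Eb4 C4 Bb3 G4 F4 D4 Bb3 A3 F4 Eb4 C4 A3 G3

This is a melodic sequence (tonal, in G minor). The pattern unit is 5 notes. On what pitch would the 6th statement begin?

D4

The 5-note cells begin on Bb4, A4, G4, F4 — each down a 2nd from the last.
Continuing: Eb4 → D4. Statement 6 starts on D4.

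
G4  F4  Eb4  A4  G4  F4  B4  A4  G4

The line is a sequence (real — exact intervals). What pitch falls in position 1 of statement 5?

The unit is 3 notes. Position-1 pitches of the 3 shown cells: G4, A4, B4.
Extending up a 2nd: C#5 → D#5.

D#5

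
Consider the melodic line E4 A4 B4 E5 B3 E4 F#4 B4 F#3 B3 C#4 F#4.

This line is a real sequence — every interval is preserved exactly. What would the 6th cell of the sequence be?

D#2 G#2 A#2 D#3

With a 4-note motive the entries are E4, B3, F#3, each down a 4th from the previous.
Extending down a 4th: C#3 → G#2 → D#2.
So cell 6 is D#2 G#2 A#2 D#3.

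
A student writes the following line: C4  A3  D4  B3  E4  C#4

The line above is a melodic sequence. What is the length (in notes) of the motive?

2

6 notes total. Splitting into 3 groups of 2:
C4 A3 | D4 B3 | E4 C#4
Every group is a transposition up a 2nd of the one before; no shorter unit works.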